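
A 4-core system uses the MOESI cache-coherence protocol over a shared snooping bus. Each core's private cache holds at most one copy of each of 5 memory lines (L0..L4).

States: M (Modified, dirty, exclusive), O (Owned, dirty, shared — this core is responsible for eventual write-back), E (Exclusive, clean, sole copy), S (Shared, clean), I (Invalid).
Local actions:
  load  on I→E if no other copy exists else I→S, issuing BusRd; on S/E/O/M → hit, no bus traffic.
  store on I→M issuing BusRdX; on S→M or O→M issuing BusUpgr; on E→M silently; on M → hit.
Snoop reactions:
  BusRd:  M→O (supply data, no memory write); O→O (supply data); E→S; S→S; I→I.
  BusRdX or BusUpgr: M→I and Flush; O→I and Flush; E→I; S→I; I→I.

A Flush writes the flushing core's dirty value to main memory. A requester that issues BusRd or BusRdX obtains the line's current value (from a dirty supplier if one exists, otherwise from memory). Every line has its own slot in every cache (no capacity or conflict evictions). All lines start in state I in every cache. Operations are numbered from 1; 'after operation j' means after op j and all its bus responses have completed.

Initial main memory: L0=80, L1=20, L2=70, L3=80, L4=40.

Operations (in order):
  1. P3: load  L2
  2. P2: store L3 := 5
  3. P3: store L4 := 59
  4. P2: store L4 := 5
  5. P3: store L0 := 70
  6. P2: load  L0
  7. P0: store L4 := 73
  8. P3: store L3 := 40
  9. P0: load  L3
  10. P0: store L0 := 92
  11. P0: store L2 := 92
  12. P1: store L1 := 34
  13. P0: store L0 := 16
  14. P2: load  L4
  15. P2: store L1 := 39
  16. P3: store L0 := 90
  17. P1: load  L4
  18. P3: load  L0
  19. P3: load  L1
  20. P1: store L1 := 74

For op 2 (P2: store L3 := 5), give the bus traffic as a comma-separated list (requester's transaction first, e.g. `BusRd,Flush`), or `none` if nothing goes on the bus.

step 1: P3: load  L2  ⟶  IIIE  (L2)  txn=BusRd  M[L2]=70
step 2: P2: store L3 := 5  ⟶  IIMI  (L3)  txn=BusRdX  M[L3]=80
step 3: P3: store L4 := 59  ⟶  IIIM  (L4)  txn=BusRdX  M[L4]=40
step 4: P2: store L4 := 5  ⟶  IIMI  (L4)  txn=BusRdX+Flush  M[L4]=59
step 5: P3: store L0 := 70  ⟶  IIIM  (L0)  txn=BusRdX  M[L0]=80
step 6: P2: load  L0  ⟶  IISO  (L0)  txn=BusRd  M[L0]=80
step 7: P0: store L4 := 73  ⟶  MIII  (L4)  txn=BusRdX+Flush  M[L4]=5
step 8: P3: store L3 := 40  ⟶  IIIM  (L3)  txn=BusRdX+Flush  M[L3]=5
step 9: P0: load  L3  ⟶  SIIO  (L3)  txn=BusRd  M[L3]=5
step 10: P0: store L0 := 92  ⟶  MIII  (L0)  txn=BusRdX+Flush  M[L0]=70
step 11: P0: store L2 := 92  ⟶  MIII  (L2)  txn=BusRdX  M[L2]=70
step 12: P1: store L1 := 34  ⟶  IMII  (L1)  txn=BusRdX  M[L1]=20
step 13: P0: store L0 := 16  ⟶  MIII  (L0)  txn=∅  M[L0]=70
step 14: P2: load  L4  ⟶  OISI  (L4)  txn=BusRd  M[L4]=5
step 15: P2: store L1 := 39  ⟶  IIMI  (L1)  txn=BusRdX+Flush  M[L1]=34
step 16: P3: store L0 := 90  ⟶  IIIM  (L0)  txn=BusRdX+Flush  M[L0]=16
step 17: P1: load  L4  ⟶  OSSI  (L4)  txn=BusRd  M[L4]=5
step 18: P3: load  L0  ⟶  IIIM  (L0)  txn=∅  M[L0]=16
step 19: P3: load  L1  ⟶  IIOS  (L1)  txn=BusRd  M[L1]=34
step 20: P1: store L1 := 74  ⟶  IMII  (L1)  txn=BusRdX+Flush  M[L1]=39

bus = BusRdX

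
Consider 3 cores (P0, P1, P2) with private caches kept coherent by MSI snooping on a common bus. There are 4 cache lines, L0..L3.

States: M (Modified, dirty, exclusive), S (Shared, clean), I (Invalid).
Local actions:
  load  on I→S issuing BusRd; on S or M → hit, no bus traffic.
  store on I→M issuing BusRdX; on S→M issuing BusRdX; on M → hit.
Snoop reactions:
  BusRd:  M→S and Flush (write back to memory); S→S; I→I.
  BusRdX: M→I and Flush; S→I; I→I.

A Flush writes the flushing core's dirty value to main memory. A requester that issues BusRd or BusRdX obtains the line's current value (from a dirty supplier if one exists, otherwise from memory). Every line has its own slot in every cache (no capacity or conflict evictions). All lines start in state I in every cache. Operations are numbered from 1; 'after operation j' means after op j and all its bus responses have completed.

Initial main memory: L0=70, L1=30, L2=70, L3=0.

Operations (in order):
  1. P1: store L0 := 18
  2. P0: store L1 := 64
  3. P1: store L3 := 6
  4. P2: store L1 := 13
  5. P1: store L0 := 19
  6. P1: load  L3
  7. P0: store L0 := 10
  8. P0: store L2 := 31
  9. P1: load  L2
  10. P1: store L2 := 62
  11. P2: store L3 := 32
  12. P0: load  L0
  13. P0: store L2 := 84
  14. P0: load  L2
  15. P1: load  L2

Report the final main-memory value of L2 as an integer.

memory[L2] = 84

1. P1: store L0 := 18  bus=[BusRdX]  L0: P0=I P1=M P2=I  mem[L0]=70
2. P0: store L1 := 64  bus=[BusRdX]  L1: P0=M P1=I P2=I  mem[L1]=30
3. P1: store L3 := 6  bus=[BusRdX]  L3: P0=I P1=M P2=I  mem[L3]=0
4. P2: store L1 := 13  bus=[BusRdX,Flush]  L1: P0=I P1=I P2=M  mem[L1]=64
5. P1: store L0 := 19  bus=[-]  L0: P0=I P1=M P2=I  mem[L0]=70
6. P1: load  L3  bus=[-]  L3: P0=I P1=M P2=I  mem[L3]=0
7. P0: store L0 := 10  bus=[BusRdX,Flush]  L0: P0=M P1=I P2=I  mem[L0]=19
8. P0: store L2 := 31  bus=[BusRdX]  L2: P0=M P1=I P2=I  mem[L2]=70
9. P1: load  L2  bus=[BusRd,Flush]  L2: P0=S P1=S P2=I  mem[L2]=31
10. P1: store L2 := 62  bus=[BusRdX]  L2: P0=I P1=M P2=I  mem[L2]=31
11. P2: store L3 := 32  bus=[BusRdX,Flush]  L3: P0=I P1=I P2=M  mem[L3]=6
12. P0: load  L0  bus=[-]  L0: P0=M P1=I P2=I  mem[L0]=19
13. P0: store L2 := 84  bus=[BusRdX,Flush]  L2: P0=M P1=I P2=I  mem[L2]=62
14. P0: load  L2  bus=[-]  L2: P0=M P1=I P2=I  mem[L2]=62
15. P1: load  L2  bus=[BusRd,Flush]  L2: P0=S P1=S P2=I  mem[L2]=84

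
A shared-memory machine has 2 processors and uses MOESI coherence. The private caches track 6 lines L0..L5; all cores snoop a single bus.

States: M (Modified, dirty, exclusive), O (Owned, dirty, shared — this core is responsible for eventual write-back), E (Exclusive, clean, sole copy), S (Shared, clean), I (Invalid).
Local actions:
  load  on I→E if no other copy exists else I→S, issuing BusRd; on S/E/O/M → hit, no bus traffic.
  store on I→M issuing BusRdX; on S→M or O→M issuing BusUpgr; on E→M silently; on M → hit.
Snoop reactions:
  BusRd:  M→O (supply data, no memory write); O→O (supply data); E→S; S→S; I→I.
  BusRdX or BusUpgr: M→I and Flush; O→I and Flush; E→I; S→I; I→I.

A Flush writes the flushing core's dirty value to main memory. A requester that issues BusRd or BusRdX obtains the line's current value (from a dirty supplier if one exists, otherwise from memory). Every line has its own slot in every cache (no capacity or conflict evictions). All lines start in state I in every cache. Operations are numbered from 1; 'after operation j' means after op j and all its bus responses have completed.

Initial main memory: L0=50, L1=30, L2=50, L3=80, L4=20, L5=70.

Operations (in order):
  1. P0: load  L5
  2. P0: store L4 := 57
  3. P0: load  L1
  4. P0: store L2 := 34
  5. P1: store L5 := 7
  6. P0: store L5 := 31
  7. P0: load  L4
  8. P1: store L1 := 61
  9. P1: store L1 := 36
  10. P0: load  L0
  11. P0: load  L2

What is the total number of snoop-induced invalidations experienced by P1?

invalidations = 1

  op1 P0: load  L5 → E/I on L5; bus BusRd; mem=70
  op2 P0: store L4 := 57 → M/I on L4; bus BusRdX; mem=20
  op3 P0: load  L1 → E/I on L1; bus BusRd; mem=30
  op4 P0: store L2 := 34 → M/I on L2; bus BusRdX; mem=50
  op5 P1: store L5 := 7 → I/M on L5; bus BusRdX; mem=70
  op6 P0: store L5 := 31 → M/I on L5; bus BusRdX Flush; mem=7
  op7 P0: load  L4 → M/I on L4; bus (none); mem=20
  op8 P1: store L1 := 61 → I/M on L1; bus BusRdX; mem=30
  op9 P1: store L1 := 36 → I/M on L1; bus (none); mem=30
  op10 P0: load  L0 → E/I on L0; bus BusRd; mem=50
  op11 P0: load  L2 → M/I on L2; bus (none); mem=50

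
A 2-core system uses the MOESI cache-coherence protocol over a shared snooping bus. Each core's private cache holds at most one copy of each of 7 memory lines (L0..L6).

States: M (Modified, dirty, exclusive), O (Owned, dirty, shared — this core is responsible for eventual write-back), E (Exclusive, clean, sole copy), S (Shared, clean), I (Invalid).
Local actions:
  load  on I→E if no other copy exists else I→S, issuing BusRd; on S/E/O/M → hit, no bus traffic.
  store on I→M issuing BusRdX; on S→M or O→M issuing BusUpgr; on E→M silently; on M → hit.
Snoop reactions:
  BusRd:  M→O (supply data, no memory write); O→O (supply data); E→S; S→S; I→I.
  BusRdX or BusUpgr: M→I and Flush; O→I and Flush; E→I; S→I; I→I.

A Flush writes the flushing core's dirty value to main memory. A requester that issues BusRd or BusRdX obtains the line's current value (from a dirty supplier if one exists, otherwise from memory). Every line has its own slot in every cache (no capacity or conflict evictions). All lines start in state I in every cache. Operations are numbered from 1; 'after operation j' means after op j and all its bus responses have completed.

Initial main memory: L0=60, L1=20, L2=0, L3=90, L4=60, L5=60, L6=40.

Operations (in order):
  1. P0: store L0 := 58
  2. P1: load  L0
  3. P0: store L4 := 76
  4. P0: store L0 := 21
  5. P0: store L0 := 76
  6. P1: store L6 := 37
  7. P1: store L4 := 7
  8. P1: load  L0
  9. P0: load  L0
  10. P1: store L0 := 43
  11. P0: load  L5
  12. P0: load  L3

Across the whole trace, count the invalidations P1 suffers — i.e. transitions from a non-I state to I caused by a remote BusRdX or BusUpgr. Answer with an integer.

1. P0: store L0 := 58  bus=[BusRdX]  L0: P0=M P1=I  mem[L0]=60
2. P1: load  L0  bus=[BusRd]  L0: P0=O P1=S  mem[L0]=60
3. P0: store L4 := 76  bus=[BusRdX]  L4: P0=M P1=I  mem[L4]=60
4. P0: store L0 := 21  bus=[BusUpgr]  L0: P0=M P1=I  mem[L0]=60
5. P0: store L0 := 76  bus=[-]  L0: P0=M P1=I  mem[L0]=60
6. P1: store L6 := 37  bus=[BusRdX]  L6: P0=I P1=M  mem[L6]=40
7. P1: store L4 := 7  bus=[BusRdX,Flush]  L4: P0=I P1=M  mem[L4]=76
8. P1: load  L0  bus=[BusRd]  L0: P0=O P1=S  mem[L0]=60
9. P0: load  L0  bus=[-]  L0: P0=O P1=S  mem[L0]=60
10. P1: store L0 := 43  bus=[BusUpgr,Flush]  L0: P0=I P1=M  mem[L0]=76
11. P0: load  L5  bus=[BusRd]  L5: P0=E P1=I  mem[L5]=60
12. P0: load  L3  bus=[BusRd]  L3: P0=E P1=I  mem[L3]=90

invalidations = 1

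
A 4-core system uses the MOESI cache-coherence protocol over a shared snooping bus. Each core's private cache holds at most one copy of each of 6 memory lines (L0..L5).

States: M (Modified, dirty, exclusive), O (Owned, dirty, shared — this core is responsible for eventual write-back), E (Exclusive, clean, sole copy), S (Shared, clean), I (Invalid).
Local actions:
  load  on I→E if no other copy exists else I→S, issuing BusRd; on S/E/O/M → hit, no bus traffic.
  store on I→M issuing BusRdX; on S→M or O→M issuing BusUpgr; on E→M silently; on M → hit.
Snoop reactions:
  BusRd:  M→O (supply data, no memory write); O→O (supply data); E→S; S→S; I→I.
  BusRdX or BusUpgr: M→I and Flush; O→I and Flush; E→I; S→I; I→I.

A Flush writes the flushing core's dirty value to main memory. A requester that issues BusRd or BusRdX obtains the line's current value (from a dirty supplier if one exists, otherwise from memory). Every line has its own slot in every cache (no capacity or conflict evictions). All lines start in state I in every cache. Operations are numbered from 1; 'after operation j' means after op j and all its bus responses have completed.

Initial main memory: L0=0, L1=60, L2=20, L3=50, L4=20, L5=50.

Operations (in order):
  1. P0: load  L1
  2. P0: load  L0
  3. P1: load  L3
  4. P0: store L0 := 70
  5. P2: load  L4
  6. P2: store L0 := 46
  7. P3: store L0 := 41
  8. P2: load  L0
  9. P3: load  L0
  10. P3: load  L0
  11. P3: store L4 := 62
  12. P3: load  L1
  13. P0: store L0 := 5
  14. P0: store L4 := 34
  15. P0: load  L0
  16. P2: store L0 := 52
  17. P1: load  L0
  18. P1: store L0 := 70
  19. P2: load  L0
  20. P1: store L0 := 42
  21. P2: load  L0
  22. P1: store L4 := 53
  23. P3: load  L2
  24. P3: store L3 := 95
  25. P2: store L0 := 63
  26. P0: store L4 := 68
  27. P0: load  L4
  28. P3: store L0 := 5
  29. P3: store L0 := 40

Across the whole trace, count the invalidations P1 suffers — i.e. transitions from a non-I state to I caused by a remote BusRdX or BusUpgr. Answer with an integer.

invalidations = 3

step 1: P0: load  L1  ⟶  EIII  (L1)  txn=BusRd  M[L1]=60
step 2: P0: load  L0  ⟶  EIII  (L0)  txn=BusRd  M[L0]=0
step 3: P1: load  L3  ⟶  IEII  (L3)  txn=BusRd  M[L3]=50
step 4: P0: store L0 := 70  ⟶  MIII  (L0)  txn=∅  M[L0]=0
step 5: P2: load  L4  ⟶  IIEI  (L4)  txn=BusRd  M[L4]=20
step 6: P2: store L0 := 46  ⟶  IIMI  (L0)  txn=BusRdX+Flush  M[L0]=70
step 7: P3: store L0 := 41  ⟶  IIIM  (L0)  txn=BusRdX+Flush  M[L0]=46
step 8: P2: load  L0  ⟶  IISO  (L0)  txn=BusRd  M[L0]=46
step 9: P3: load  L0  ⟶  IISO  (L0)  txn=∅  M[L0]=46
step 10: P3: load  L0  ⟶  IISO  (L0)  txn=∅  M[L0]=46
step 11: P3: store L4 := 62  ⟶  IIIM  (L4)  txn=BusRdX  M[L4]=20
step 12: P3: load  L1  ⟶  SIIS  (L1)  txn=BusRd  M[L1]=60
step 13: P0: store L0 := 5  ⟶  MIII  (L0)  txn=BusRdX+Flush  M[L0]=41
step 14: P0: store L4 := 34  ⟶  MIII  (L4)  txn=BusRdX+Flush  M[L4]=62
step 15: P0: load  L0  ⟶  MIII  (L0)  txn=∅  M[L0]=41
step 16: P2: store L0 := 52  ⟶  IIMI  (L0)  txn=BusRdX+Flush  M[L0]=5
step 17: P1: load  L0  ⟶  ISOI  (L0)  txn=BusRd  M[L0]=5
step 18: P1: store L0 := 70  ⟶  IMII  (L0)  txn=BusUpgr+Flush  M[L0]=52
step 19: P2: load  L0  ⟶  IOSI  (L0)  txn=BusRd  M[L0]=52
step 20: P1: store L0 := 42  ⟶  IMII  (L0)  txn=BusUpgr  M[L0]=52
step 21: P2: load  L0  ⟶  IOSI  (L0)  txn=BusRd  M[L0]=52
step 22: P1: store L4 := 53  ⟶  IMII  (L4)  txn=BusRdX+Flush  M[L4]=34
step 23: P3: load  L2  ⟶  IIIE  (L2)  txn=BusRd  M[L2]=20
step 24: P3: store L3 := 95  ⟶  IIIM  (L3)  txn=BusRdX  M[L3]=50
step 25: P2: store L0 := 63  ⟶  IIMI  (L0)  txn=BusUpgr+Flush  M[L0]=42
step 26: P0: store L4 := 68  ⟶  MIII  (L4)  txn=BusRdX+Flush  M[L4]=53
step 27: P0: load  L4  ⟶  MIII  (L4)  txn=∅  M[L4]=53
step 28: P3: store L0 := 5  ⟶  IIIM  (L0)  txn=BusRdX+Flush  M[L0]=63
step 29: P3: store L0 := 40  ⟶  IIIM  (L0)  txn=∅  M[L0]=63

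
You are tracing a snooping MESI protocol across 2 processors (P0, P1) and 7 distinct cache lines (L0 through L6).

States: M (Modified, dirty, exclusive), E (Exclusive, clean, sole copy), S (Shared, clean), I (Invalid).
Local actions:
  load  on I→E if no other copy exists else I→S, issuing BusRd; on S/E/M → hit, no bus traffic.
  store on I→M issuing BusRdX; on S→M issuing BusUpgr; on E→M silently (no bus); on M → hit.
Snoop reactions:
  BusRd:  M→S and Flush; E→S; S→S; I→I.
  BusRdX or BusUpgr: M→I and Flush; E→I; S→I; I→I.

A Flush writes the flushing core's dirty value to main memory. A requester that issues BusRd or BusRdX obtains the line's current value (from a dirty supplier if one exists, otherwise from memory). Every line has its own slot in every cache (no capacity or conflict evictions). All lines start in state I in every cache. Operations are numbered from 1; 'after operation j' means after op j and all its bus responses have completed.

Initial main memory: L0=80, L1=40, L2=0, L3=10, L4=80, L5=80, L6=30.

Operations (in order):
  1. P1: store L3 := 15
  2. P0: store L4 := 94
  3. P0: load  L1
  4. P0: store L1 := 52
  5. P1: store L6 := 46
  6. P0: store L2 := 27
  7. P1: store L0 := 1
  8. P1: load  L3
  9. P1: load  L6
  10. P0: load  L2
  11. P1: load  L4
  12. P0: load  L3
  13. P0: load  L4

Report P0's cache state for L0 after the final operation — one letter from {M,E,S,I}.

  op1 P1: store L3 := 15 → I/M on L3; bus BusRdX; mem=10
  op2 P0: store L4 := 94 → M/I on L4; bus BusRdX; mem=80
  op3 P0: load  L1 → E/I on L1; bus BusRd; mem=40
  op4 P0: store L1 := 52 → M/I on L1; bus (none); mem=40
  op5 P1: store L6 := 46 → I/M on L6; bus BusRdX; mem=30
  op6 P0: store L2 := 27 → M/I on L2; bus BusRdX; mem=0
  op7 P1: store L0 := 1 → I/M on L0; bus BusRdX; mem=80
  op8 P1: load  L3 → I/M on L3; bus (none); mem=10
  op9 P1: load  L6 → I/M on L6; bus (none); mem=30
  op10 P0: load  L2 → M/I on L2; bus (none); mem=0
  op11 P1: load  L4 → S/S on L4; bus BusRd Flush; mem=94
  op12 P0: load  L3 → S/S on L3; bus BusRd Flush; mem=15
  op13 P0: load  L4 → S/S on L4; bus (none); mem=94

state = I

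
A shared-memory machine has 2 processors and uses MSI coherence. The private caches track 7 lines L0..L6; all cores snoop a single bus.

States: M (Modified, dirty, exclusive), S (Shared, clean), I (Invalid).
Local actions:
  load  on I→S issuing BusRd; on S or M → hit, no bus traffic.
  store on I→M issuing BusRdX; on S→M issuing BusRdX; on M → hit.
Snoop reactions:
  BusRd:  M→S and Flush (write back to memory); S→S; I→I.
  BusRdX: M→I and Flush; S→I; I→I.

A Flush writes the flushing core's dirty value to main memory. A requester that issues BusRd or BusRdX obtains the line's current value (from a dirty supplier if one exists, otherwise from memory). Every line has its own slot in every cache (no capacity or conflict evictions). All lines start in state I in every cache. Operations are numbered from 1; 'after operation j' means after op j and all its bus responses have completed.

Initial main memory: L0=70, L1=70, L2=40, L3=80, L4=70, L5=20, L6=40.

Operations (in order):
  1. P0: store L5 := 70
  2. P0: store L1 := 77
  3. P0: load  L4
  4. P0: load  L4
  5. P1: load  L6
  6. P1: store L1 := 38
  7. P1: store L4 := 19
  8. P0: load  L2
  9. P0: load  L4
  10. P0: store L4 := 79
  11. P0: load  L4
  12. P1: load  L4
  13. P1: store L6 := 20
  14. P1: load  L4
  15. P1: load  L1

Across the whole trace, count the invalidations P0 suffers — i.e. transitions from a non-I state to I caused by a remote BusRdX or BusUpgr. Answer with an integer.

invalidations = 2

step 1: P0: store L5 := 70  ⟶  MI  (L5)  txn=BusRdX  M[L5]=20
step 2: P0: store L1 := 77  ⟶  MI  (L1)  txn=BusRdX  M[L1]=70
step 3: P0: load  L4  ⟶  SI  (L4)  txn=BusRd  M[L4]=70
step 4: P0: load  L4  ⟶  SI  (L4)  txn=∅  M[L4]=70
step 5: P1: load  L6  ⟶  IS  (L6)  txn=BusRd  M[L6]=40
step 6: P1: store L1 := 38  ⟶  IM  (L1)  txn=BusRdX+Flush  M[L1]=77
step 7: P1: store L4 := 19  ⟶  IM  (L4)  txn=BusRdX  M[L4]=70
step 8: P0: load  L2  ⟶  SI  (L2)  txn=BusRd  M[L2]=40
step 9: P0: load  L4  ⟶  SS  (L4)  txn=BusRd+Flush  M[L4]=19
step 10: P0: store L4 := 79  ⟶  MI  (L4)  txn=BusRdX  M[L4]=19
step 11: P0: load  L4  ⟶  MI  (L4)  txn=∅  M[L4]=19
step 12: P1: load  L4  ⟶  SS  (L4)  txn=BusRd+Flush  M[L4]=79
step 13: P1: store L6 := 20  ⟶  IM  (L6)  txn=BusRdX  M[L6]=40
step 14: P1: load  L4  ⟶  SS  (L4)  txn=∅  M[L4]=79
step 15: P1: load  L1  ⟶  IM  (L1)  txn=∅  M[L1]=77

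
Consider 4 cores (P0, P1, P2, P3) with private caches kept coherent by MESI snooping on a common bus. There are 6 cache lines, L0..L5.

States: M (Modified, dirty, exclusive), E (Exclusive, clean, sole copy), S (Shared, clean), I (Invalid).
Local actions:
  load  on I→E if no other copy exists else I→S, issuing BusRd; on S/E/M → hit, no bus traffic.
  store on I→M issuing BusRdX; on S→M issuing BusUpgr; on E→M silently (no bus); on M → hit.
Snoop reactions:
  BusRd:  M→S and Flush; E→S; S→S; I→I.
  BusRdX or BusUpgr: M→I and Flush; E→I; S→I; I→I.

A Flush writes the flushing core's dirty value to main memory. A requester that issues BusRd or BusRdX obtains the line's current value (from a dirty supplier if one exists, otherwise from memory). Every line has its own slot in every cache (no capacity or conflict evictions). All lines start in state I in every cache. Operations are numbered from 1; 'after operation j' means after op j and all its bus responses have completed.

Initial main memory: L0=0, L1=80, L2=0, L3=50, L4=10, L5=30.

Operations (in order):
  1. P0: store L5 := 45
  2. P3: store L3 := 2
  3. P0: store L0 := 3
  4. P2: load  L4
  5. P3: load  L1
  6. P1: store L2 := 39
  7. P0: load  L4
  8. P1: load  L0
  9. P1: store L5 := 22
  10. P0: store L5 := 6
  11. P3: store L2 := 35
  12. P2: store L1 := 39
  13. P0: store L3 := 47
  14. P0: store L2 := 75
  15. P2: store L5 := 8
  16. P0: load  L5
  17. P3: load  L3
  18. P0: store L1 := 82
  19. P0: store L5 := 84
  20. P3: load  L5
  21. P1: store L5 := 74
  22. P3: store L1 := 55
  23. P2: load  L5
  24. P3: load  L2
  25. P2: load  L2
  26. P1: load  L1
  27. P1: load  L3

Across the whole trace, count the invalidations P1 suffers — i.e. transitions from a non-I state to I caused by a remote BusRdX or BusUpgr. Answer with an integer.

[1] P0: store L5 := 45 | P0:M(45), P1:I, P2:I, P3:I | bus: BusRdX
[2] P3: store L3 := 2 | P0:I, P1:I, P2:I, P3:M(2) | bus: BusRdX
[3] P0: store L0 := 3 | P0:M(3), P1:I, P2:I, P3:I | bus: BusRdX
[4] P2: load  L4 | P0:I, P1:I, P2:E(10), P3:I | bus: BusRd
[5] P3: load  L1 | P0:I, P1:I, P2:I, P3:E(80) | bus: BusRd
[6] P1: store L2 := 39 | P0:I, P1:M(39), P2:I, P3:I | bus: BusRdX
[7] P0: load  L4 | P0:S(10), P1:I, P2:S(10), P3:I | bus: BusRd
[8] P1: load  L0 | P0:S(3), P1:S(3), P2:I, P3:I | bus: BusRd,Flush
[9] P1: store L5 := 22 | P0:I, P1:M(22), P2:I, P3:I | bus: BusRdX,Flush
[10] P0: store L5 := 6 | P0:M(6), P1:I, P2:I, P3:I | bus: BusRdX,Flush
[11] P3: store L2 := 35 | P0:I, P1:I, P2:I, P3:M(35) | bus: BusRdX,Flush
[12] P2: store L1 := 39 | P0:I, P1:I, P2:M(39), P3:I | bus: BusRdX
[13] P0: store L3 := 47 | P0:M(47), P1:I, P2:I, P3:I | bus: BusRdX,Flush
[14] P0: store L2 := 75 | P0:M(75), P1:I, P2:I, P3:I | bus: BusRdX,Flush
[15] P2: store L5 := 8 | P0:I, P1:I, P2:M(8), P3:I | bus: BusRdX,Flush
[16] P0: load  L5 | P0:S(8), P1:I, P2:S(8), P3:I | bus: BusRd,Flush
[17] P3: load  L3 | P0:S(47), P1:I, P2:I, P3:S(47) | bus: BusRd,Flush
[18] P0: store L1 := 82 | P0:M(82), P1:I, P2:I, P3:I | bus: BusRdX,Flush
[19] P0: store L5 := 84 | P0:M(84), P1:I, P2:I, P3:I | bus: BusUpgr
[20] P3: load  L5 | P0:S(84), P1:I, P2:I, P3:S(84) | bus: BusRd,Flush
[21] P1: store L5 := 74 | P0:I, P1:M(74), P2:I, P3:I | bus: BusRdX
[22] P3: store L1 := 55 | P0:I, P1:I, P2:I, P3:M(55) | bus: BusRdX,Flush
[23] P2: load  L5 | P0:I, P1:S(74), P2:S(74), P3:I | bus: BusRd,Flush
[24] P3: load  L2 | P0:S(75), P1:I, P2:I, P3:S(75) | bus: BusRd,Flush
[25] P2: load  L2 | P0:S(75), P1:I, P2:S(75), P3:S(75) | bus: BusRd
[26] P1: load  L1 | P0:I, P1:S(55), P2:I, P3:S(55) | bus: BusRd,Flush
[27] P1: load  L3 | P0:S(47), P1:S(47), P2:I, P3:S(47) | bus: BusRd

invalidations = 2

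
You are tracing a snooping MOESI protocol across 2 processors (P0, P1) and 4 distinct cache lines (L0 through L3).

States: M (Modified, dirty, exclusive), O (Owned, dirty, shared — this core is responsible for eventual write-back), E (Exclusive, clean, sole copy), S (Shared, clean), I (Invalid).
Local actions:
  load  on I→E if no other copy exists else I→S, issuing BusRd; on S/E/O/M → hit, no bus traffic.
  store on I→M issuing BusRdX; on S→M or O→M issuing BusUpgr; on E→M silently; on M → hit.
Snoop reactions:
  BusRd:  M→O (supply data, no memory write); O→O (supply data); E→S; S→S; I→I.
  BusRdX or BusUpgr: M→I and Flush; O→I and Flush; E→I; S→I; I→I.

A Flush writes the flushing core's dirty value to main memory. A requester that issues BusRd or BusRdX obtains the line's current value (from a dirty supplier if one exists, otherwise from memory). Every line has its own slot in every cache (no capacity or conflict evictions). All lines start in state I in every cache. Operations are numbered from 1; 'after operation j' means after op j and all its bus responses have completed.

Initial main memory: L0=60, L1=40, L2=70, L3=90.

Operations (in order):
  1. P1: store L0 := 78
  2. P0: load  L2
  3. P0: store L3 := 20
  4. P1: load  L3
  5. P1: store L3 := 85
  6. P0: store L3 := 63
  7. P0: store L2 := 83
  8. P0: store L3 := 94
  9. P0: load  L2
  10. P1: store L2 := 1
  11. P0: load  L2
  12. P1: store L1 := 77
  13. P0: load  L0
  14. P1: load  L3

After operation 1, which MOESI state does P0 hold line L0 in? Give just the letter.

step 1: P1: store L0 := 78  ⟶  IM  (L0)  txn=BusRdX  M[L0]=60
step 2: P0: load  L2  ⟶  EI  (L2)  txn=BusRd  M[L2]=70
step 3: P0: store L3 := 20  ⟶  MI  (L3)  txn=BusRdX  M[L3]=90
step 4: P1: load  L3  ⟶  OS  (L3)  txn=BusRd  M[L3]=90
step 5: P1: store L3 := 85  ⟶  IM  (L3)  txn=BusUpgr+Flush  M[L3]=20
step 6: P0: store L3 := 63  ⟶  MI  (L3)  txn=BusRdX+Flush  M[L3]=85
step 7: P0: store L2 := 83  ⟶  MI  (L2)  txn=∅  M[L2]=70
step 8: P0: store L3 := 94  ⟶  MI  (L3)  txn=∅  M[L3]=85
step 9: P0: load  L2  ⟶  MI  (L2)  txn=∅  M[L2]=70
step 10: P1: store L2 := 1  ⟶  IM  (L2)  txn=BusRdX+Flush  M[L2]=83
step 11: P0: load  L2  ⟶  SO  (L2)  txn=BusRd  M[L2]=83
step 12: P1: store L1 := 77  ⟶  IM  (L1)  txn=BusRdX  M[L1]=40
step 13: P0: load  L0  ⟶  SO  (L0)  txn=BusRd  M[L0]=60
step 14: P1: load  L3  ⟶  OS  (L3)  txn=BusRd  M[L3]=85

state = I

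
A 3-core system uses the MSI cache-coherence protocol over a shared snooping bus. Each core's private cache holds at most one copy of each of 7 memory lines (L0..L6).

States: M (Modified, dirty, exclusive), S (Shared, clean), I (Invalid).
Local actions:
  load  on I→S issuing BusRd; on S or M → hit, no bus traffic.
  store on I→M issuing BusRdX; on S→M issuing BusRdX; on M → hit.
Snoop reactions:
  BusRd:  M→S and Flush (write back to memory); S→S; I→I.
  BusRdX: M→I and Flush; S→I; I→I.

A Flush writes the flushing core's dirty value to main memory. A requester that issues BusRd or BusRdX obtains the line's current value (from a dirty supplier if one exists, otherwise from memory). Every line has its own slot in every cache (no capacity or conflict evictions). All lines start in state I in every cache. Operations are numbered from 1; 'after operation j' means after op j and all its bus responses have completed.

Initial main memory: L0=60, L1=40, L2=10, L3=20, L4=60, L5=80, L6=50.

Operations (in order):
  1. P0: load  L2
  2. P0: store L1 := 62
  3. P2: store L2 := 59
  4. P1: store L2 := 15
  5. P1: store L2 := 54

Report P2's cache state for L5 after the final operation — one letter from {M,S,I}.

state = I

1. P0: load  L2  bus=[BusRd]  L2: P0=S P1=I P2=I  mem[L2]=10
2. P0: store L1 := 62  bus=[BusRdX]  L1: P0=M P1=I P2=I  mem[L1]=40
3. P2: store L2 := 59  bus=[BusRdX]  L2: P0=I P1=I P2=M  mem[L2]=10
4. P1: store L2 := 15  bus=[BusRdX,Flush]  L2: P0=I P1=M P2=I  mem[L2]=59
5. P1: store L2 := 54  bus=[-]  L2: P0=I P1=M P2=I  mem[L2]=59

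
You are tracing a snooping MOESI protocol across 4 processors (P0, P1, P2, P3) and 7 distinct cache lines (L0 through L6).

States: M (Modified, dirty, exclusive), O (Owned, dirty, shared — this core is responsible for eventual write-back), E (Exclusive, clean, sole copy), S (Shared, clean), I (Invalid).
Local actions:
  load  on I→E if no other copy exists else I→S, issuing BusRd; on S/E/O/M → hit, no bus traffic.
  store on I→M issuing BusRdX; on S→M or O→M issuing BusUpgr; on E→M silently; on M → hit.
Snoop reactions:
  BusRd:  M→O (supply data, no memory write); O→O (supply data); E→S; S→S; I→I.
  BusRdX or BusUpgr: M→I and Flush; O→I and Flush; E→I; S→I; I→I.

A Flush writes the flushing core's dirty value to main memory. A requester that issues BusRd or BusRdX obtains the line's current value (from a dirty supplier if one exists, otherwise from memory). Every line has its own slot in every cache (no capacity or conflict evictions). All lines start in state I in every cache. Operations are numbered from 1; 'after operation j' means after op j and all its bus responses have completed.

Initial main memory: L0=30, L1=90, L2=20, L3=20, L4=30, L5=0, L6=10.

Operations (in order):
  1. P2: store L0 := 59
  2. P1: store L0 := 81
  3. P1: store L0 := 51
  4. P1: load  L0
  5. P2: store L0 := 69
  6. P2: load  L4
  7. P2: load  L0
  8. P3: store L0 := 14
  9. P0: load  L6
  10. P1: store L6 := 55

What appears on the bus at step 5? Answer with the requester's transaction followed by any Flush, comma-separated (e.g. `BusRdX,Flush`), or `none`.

1. P2: store L0 := 59  bus=[BusRdX]  L0: P0=I P1=I P2=M P3=I  mem[L0]=30
2. P1: store L0 := 81  bus=[BusRdX,Flush]  L0: P0=I P1=M P2=I P3=I  mem[L0]=59
3. P1: store L0 := 51  bus=[-]  L0: P0=I P1=M P2=I P3=I  mem[L0]=59
4. P1: load  L0  bus=[-]  L0: P0=I P1=M P2=I P3=I  mem[L0]=59
5. P2: store L0 := 69  bus=[BusRdX,Flush]  L0: P0=I P1=I P2=M P3=I  mem[L0]=51
6. P2: load  L4  bus=[BusRd]  L4: P0=I P1=I P2=E P3=I  mem[L4]=30
7. P2: load  L0  bus=[-]  L0: P0=I P1=I P2=M P3=I  mem[L0]=51
8. P3: store L0 := 14  bus=[BusRdX,Flush]  L0: P0=I P1=I P2=I P3=M  mem[L0]=69
9. P0: load  L6  bus=[BusRd]  L6: P0=E P1=I P2=I P3=I  mem[L6]=10
10. P1: store L6 := 55  bus=[BusRdX]  L6: P0=I P1=M P2=I P3=I  mem[L6]=10

bus = BusRdX,Flush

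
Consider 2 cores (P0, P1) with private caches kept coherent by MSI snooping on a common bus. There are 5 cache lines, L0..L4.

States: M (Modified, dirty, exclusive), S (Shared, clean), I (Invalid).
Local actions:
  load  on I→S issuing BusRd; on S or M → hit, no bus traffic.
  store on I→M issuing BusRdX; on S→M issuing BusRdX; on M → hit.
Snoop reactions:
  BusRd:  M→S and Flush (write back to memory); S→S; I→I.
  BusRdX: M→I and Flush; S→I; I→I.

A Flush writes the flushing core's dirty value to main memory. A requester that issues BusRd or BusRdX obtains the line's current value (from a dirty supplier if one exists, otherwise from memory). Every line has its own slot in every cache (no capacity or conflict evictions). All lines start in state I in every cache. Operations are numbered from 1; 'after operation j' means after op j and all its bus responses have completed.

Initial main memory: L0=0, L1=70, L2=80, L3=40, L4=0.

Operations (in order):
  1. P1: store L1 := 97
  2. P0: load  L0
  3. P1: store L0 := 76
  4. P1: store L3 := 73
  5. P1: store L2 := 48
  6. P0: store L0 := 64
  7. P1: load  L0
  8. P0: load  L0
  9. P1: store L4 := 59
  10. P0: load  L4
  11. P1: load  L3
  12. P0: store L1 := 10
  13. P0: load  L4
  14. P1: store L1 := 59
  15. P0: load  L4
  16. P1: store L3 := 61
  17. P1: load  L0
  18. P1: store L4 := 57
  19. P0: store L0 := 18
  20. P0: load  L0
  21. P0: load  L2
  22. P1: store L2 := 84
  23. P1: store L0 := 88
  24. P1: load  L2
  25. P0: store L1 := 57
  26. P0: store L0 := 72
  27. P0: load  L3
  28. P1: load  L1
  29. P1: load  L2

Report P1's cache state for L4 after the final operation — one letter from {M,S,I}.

state = M

  op1 P1: store L1 := 97 → I/M on L1; bus BusRdX; mem=70
  op2 P0: load  L0 → S/I on L0; bus BusRd; mem=0
  op3 P1: store L0 := 76 → I/M on L0; bus BusRdX; mem=0
  op4 P1: store L3 := 73 → I/M on L3; bus BusRdX; mem=40
  op5 P1: store L2 := 48 → I/M on L2; bus BusRdX; mem=80
  op6 P0: store L0 := 64 → M/I on L0; bus BusRdX Flush; mem=76
  op7 P1: load  L0 → S/S on L0; bus BusRd Flush; mem=64
  op8 P0: load  L0 → S/S on L0; bus (none); mem=64
  op9 P1: store L4 := 59 → I/M on L4; bus BusRdX; mem=0
  op10 P0: load  L4 → S/S on L4; bus BusRd Flush; mem=59
  op11 P1: load  L3 → I/M on L3; bus (none); mem=40
  op12 P0: store L1 := 10 → M/I on L1; bus BusRdX Flush; mem=97
  op13 P0: load  L4 → S/S on L4; bus (none); mem=59
  op14 P1: store L1 := 59 → I/M on L1; bus BusRdX Flush; mem=10
  op15 P0: load  L4 → S/S on L4; bus (none); mem=59
  op16 P1: store L3 := 61 → I/M on L3; bus (none); mem=40
  op17 P1: load  L0 → S/S on L0; bus (none); mem=64
  op18 P1: store L4 := 57 → I/M on L4; bus BusRdX; mem=59
  op19 P0: store L0 := 18 → M/I on L0; bus BusRdX; mem=64
  op20 P0: load  L0 → M/I on L0; bus (none); mem=64
  op21 P0: load  L2 → S/S on L2; bus BusRd Flush; mem=48
  op22 P1: store L2 := 84 → I/M on L2; bus BusRdX; mem=48
  op23 P1: store L0 := 88 → I/M on L0; bus BusRdX Flush; mem=18
  op24 P1: load  L2 → I/M on L2; bus (none); mem=48
  op25 P0: store L1 := 57 → M/I on L1; bus BusRdX Flush; mem=59
  op26 P0: store L0 := 72 → M/I on L0; bus BusRdX Flush; mem=88
  op27 P0: load  L3 → S/S on L3; bus BusRd Flush; mem=61
  op28 P1: load  L1 → S/S on L1; bus BusRd Flush; mem=57
  op29 P1: load  L2 → I/M on L2; bus (none); mem=48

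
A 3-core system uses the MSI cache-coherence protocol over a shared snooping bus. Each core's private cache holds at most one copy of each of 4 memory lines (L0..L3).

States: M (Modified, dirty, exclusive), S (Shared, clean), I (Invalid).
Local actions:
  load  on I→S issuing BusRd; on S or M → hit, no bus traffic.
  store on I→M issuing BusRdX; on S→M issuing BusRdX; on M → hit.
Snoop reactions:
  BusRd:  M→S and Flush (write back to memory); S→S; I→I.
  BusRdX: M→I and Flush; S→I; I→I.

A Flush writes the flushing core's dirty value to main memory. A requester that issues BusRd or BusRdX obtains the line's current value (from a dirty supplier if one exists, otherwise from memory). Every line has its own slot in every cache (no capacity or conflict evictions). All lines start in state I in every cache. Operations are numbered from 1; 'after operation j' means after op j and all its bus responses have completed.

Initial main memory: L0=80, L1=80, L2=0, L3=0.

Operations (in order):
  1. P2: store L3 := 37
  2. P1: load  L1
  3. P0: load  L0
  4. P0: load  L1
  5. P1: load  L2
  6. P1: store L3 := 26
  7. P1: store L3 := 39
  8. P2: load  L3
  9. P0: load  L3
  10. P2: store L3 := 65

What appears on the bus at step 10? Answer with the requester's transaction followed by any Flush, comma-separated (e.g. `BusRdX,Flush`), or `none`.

[1] P2: store L3 := 37 | P0:I, P1:I, P2:M(37) | bus: BusRdX
[2] P1: load  L1 | P0:I, P1:S(80), P2:I | bus: BusRd
[3] P0: load  L0 | P0:S(80), P1:I, P2:I | bus: BusRd
[4] P0: load  L1 | P0:S(80), P1:S(80), P2:I | bus: BusRd
[5] P1: load  L2 | P0:I, P1:S(0), P2:I | bus: BusRd
[6] P1: store L3 := 26 | P0:I, P1:M(26), P2:I | bus: BusRdX,Flush
[7] P1: store L3 := 39 | P0:I, P1:M(39), P2:I | bus: none
[8] P2: load  L3 | P0:I, P1:S(39), P2:S(39) | bus: BusRd,Flush
[9] P0: load  L3 | P0:S(39), P1:S(39), P2:S(39) | bus: BusRd
[10] P2: store L3 := 65 | P0:I, P1:I, P2:M(65) | bus: BusRdX

bus = BusRdX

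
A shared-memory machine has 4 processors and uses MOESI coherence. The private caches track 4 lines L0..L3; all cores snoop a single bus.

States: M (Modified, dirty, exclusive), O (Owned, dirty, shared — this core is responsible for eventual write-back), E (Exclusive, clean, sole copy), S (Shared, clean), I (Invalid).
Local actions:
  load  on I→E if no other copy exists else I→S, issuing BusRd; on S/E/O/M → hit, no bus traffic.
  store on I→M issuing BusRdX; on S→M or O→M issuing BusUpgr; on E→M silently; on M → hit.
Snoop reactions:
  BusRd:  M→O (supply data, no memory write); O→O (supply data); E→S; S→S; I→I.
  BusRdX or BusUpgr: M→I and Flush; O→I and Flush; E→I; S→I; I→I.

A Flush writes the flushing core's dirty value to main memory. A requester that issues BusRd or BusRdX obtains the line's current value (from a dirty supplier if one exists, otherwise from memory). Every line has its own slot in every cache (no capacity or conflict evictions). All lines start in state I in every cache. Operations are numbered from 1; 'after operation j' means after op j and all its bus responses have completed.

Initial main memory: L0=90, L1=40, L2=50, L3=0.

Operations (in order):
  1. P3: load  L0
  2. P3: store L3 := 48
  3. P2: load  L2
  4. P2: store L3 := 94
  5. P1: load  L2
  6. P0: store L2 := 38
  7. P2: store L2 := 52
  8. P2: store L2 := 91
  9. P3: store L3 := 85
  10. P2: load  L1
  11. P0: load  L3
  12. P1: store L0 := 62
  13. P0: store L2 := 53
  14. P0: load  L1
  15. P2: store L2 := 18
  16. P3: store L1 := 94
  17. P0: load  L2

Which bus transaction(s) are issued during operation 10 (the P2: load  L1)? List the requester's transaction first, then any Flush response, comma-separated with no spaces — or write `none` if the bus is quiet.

  op1 P3: load  L0 → I/I/I/E on L0; bus BusRd; mem=90
  op2 P3: store L3 := 48 → I/I/I/M on L3; bus BusRdX; mem=0
  op3 P2: load  L2 → I/I/E/I on L2; bus BusRd; mem=50
  op4 P2: store L3 := 94 → I/I/M/I on L3; bus BusRdX Flush; mem=48
  op5 P1: load  L2 → I/S/S/I on L2; bus BusRd; mem=50
  op6 P0: store L2 := 38 → M/I/I/I on L2; bus BusRdX; mem=50
  op7 P2: store L2 := 52 → I/I/M/I on L2; bus BusRdX Flush; mem=38
  op8 P2: store L2 := 91 → I/I/M/I on L2; bus (none); mem=38
  op9 P3: store L3 := 85 → I/I/I/M on L3; bus BusRdX Flush; mem=94
  op10 P2: load  L1 → I/I/E/I on L1; bus BusRd; mem=40
  op11 P0: load  L3 → S/I/I/O on L3; bus BusRd; mem=94
  op12 P1: store L0 := 62 → I/M/I/I on L0; bus BusRdX; mem=90
  op13 P0: store L2 := 53 → M/I/I/I on L2; bus BusRdX Flush; mem=91
  op14 P0: load  L1 → S/I/S/I on L1; bus BusRd; mem=40
  op15 P2: store L2 := 18 → I/I/M/I on L2; bus BusRdX Flush; mem=53
  op16 P3: store L1 := 94 → I/I/I/M on L1; bus BusRdX; mem=40
  op17 P0: load  L2 → S/I/O/I on L2; bus BusRd; mem=53

bus = BusRd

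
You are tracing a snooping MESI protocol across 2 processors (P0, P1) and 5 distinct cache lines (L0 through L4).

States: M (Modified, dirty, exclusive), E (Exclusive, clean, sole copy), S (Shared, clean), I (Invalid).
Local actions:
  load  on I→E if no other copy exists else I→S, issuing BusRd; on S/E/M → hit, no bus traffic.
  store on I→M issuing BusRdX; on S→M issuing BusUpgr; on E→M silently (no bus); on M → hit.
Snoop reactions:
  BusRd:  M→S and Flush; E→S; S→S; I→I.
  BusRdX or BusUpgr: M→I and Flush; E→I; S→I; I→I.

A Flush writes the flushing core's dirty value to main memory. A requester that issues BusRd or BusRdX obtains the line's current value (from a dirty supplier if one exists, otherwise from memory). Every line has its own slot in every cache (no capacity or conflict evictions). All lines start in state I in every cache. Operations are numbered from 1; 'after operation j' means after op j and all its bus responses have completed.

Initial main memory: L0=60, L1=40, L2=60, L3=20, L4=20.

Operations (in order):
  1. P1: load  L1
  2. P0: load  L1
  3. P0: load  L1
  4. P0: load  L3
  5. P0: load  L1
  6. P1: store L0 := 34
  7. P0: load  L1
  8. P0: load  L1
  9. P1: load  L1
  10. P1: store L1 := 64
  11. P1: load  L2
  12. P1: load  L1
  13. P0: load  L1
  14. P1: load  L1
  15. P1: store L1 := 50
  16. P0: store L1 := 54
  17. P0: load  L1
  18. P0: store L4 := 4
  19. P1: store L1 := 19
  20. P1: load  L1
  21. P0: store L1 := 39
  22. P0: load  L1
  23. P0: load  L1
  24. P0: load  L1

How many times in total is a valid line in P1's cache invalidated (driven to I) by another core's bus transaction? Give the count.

[1] P1: load  L1 | P0:I, P1:E(40) | bus: BusRd
[2] P0: load  L1 | P0:S(40), P1:S(40) | bus: BusRd
[3] P0: load  L1 | P0:S(40), P1:S(40) | bus: none
[4] P0: load  L3 | P0:E(20), P1:I | bus: BusRd
[5] P0: load  L1 | P0:S(40), P1:S(40) | bus: none
[6] P1: store L0 := 34 | P0:I, P1:M(34) | bus: BusRdX
[7] P0: load  L1 | P0:S(40), P1:S(40) | bus: none
[8] P0: load  L1 | P0:S(40), P1:S(40) | bus: none
[9] P1: load  L1 | P0:S(40), P1:S(40) | bus: none
[10] P1: store L1 := 64 | P0:I, P1:M(64) | bus: BusUpgr
[11] P1: load  L2 | P0:I, P1:E(60) | bus: BusRd
[12] P1: load  L1 | P0:I, P1:M(64) | bus: none
[13] P0: load  L1 | P0:S(64), P1:S(64) | bus: BusRd,Flush
[14] P1: load  L1 | P0:S(64), P1:S(64) | bus: none
[15] P1: store L1 := 50 | P0:I, P1:M(50) | bus: BusUpgr
[16] P0: store L1 := 54 | P0:M(54), P1:I | bus: BusRdX,Flush
[17] P0: load  L1 | P0:M(54), P1:I | bus: none
[18] P0: store L4 := 4 | P0:M(4), P1:I | bus: BusRdX
[19] P1: store L1 := 19 | P0:I, P1:M(19) | bus: BusRdX,Flush
[20] P1: load  L1 | P0:I, P1:M(19) | bus: none
[21] P0: store L1 := 39 | P0:M(39), P1:I | bus: BusRdX,Flush
[22] P0: load  L1 | P0:M(39), P1:I | bus: none
[23] P0: load  L1 | P0:M(39), P1:I | bus: none
[24] P0: load  L1 | P0:M(39), P1:I | bus: none

invalidations = 2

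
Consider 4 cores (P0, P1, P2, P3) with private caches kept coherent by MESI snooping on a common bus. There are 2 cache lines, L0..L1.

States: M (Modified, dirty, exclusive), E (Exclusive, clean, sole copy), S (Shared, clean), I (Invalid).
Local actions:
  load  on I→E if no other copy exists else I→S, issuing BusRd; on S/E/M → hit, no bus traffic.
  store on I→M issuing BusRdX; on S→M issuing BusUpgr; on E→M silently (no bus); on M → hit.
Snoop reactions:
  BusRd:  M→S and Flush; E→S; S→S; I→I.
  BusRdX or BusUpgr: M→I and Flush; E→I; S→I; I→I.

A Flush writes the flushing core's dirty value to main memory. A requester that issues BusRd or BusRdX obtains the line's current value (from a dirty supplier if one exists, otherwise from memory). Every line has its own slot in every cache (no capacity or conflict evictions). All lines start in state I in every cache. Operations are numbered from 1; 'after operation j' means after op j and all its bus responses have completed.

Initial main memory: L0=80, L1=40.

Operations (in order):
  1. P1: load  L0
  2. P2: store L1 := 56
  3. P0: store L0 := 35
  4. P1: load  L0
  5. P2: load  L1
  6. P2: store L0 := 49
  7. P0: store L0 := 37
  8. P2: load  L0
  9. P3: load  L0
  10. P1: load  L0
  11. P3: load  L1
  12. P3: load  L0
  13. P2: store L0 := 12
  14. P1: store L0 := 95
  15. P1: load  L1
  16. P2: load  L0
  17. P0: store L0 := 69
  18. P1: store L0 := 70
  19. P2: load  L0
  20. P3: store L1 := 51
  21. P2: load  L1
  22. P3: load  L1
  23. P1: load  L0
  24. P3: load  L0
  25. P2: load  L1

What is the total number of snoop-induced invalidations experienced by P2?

invalidations = 4

1. P1: load  L0  bus=[BusRd]  L0: P0=I P1=E P2=I P3=I  mem[L0]=80
2. P2: store L1 := 56  bus=[BusRdX]  L1: P0=I P1=I P2=M P3=I  mem[L1]=40
3. P0: store L0 := 35  bus=[BusRdX]  L0: P0=M P1=I P2=I P3=I  mem[L0]=80
4. P1: load  L0  bus=[BusRd,Flush]  L0: P0=S P1=S P2=I P3=I  mem[L0]=35
5. P2: load  L1  bus=[-]  L1: P0=I P1=I P2=M P3=I  mem[L1]=40
6. P2: store L0 := 49  bus=[BusRdX]  L0: P0=I P1=I P2=M P3=I  mem[L0]=35
7. P0: store L0 := 37  bus=[BusRdX,Flush]  L0: P0=M P1=I P2=I P3=I  mem[L0]=49
8. P2: load  L0  bus=[BusRd,Flush]  L0: P0=S P1=I P2=S P3=I  mem[L0]=37
9. P3: load  L0  bus=[BusRd]  L0: P0=S P1=I P2=S P3=S  mem[L0]=37
10. P1: load  L0  bus=[BusRd]  L0: P0=S P1=S P2=S P3=S  mem[L0]=37
11. P3: load  L1  bus=[BusRd,Flush]  L1: P0=I P1=I P2=S P3=S  mem[L1]=56
12. P3: load  L0  bus=[-]  L0: P0=S P1=S P2=S P3=S  mem[L0]=37
13. P2: store L0 := 12  bus=[BusUpgr]  L0: P0=I P1=I P2=M P3=I  mem[L0]=37
14. P1: store L0 := 95  bus=[BusRdX,Flush]  L0: P0=I P1=M P2=I P3=I  mem[L0]=12
15. P1: load  L1  bus=[BusRd]  L1: P0=I P1=S P2=S P3=S  mem[L1]=56
16. P2: load  L0  bus=[BusRd,Flush]  L0: P0=I P1=S P2=S P3=I  mem[L0]=95
17. P0: store L0 := 69  bus=[BusRdX]  L0: P0=M P1=I P2=I P3=I  mem[L0]=95
18. P1: store L0 := 70  bus=[BusRdX,Flush]  L0: P0=I P1=M P2=I P3=I  mem[L0]=69
19. P2: load  L0  bus=[BusRd,Flush]  L0: P0=I P1=S P2=S P3=I  mem[L0]=70
20. P3: store L1 := 51  bus=[BusUpgr]  L1: P0=I P1=I P2=I P3=M  mem[L1]=56
21. P2: load  L1  bus=[BusRd,Flush]  L1: P0=I P1=I P2=S P3=S  mem[L1]=51
22. P3: load  L1  bus=[-]  L1: P0=I P1=I P2=S P3=S  mem[L1]=51
23. P1: load  L0  bus=[-]  L0: P0=I P1=S P2=S P3=I  mem[L0]=70
24. P3: load  L0  bus=[BusRd]  L0: P0=I P1=S P2=S P3=S  mem[L0]=70
25. P2: load  L1  bus=[-]  L1: P0=I P1=I P2=S P3=S  mem[L1]=51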